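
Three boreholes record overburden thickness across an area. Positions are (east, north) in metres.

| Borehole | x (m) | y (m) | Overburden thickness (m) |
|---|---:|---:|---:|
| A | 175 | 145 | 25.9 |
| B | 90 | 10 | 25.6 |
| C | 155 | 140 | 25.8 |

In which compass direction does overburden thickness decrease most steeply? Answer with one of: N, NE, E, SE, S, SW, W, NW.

W

Differences from A: to B (Δx, Δy, Δh) = (-85, -135, -0.3); to C = (-20, -5, -0.1).
Solve a·Δx + b·Δy = Δd: det = (-85)·(-5) − (-20)·(-135) = -2275.
∂d/∂x = [(-0.3)·(-5) − (-0.1)·(-135)] / -2275 = +0.005275
∂d/∂y = [(-85)·(-0.1) − (-20)·(-0.3)] / -2275 = -0.001099
Steepest decrease is along −∇f = (-0.005275 E, +0.001099 N) → west.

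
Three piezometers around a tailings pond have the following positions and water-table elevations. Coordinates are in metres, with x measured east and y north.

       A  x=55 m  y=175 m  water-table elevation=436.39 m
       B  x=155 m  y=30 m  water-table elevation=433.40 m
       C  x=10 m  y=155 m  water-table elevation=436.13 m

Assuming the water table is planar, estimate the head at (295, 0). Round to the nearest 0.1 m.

Taking A as reference: B−A = (100, -145, -2.99); C−A = (-45, -20, -0.26).
Determinant of the coordinate differences = 100·(-20) − (-45)·(-145) = -8525.
∂h/∂x = [(-2.99)·(-20) − (-0.26)·(-145)] / -8525 = -0.002592
∂h/∂y = [100·(-0.26) − (-45)·(-2.99)] / -8525 = +0.01883
h(295, 0) = 436.39 + (-0.002592)·(240) + (+0.01883)·(-175) = 436.39 -0.622 -3.296 = 432.472 m.

432.5 m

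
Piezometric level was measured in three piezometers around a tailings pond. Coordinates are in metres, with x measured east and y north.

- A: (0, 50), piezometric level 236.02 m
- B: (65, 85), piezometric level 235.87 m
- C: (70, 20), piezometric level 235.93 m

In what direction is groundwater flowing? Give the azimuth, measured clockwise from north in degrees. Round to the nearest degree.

059°

Differences from A: to B (Δx, Δy, Δh) = (65, 35, -0.15); to C = (70, -30, -0.09).
Determinant of the coordinate differences = 65·(-30) − 70·35 = -4400.
∂h/∂x = [(-0.15)·(-30) − (-0.09)·35] / -4400 = -0.001739
∂h/∂y = [65·(-0.09) − 70·(-0.15)] / -4400 = -0.001057
Flow direction (−∇h) has components (+0.001739 E, +0.001057 N).
Azimuth = atan2(E, N) = atan2(+0.001739, +0.001057) = 58.7° ≈ 059°.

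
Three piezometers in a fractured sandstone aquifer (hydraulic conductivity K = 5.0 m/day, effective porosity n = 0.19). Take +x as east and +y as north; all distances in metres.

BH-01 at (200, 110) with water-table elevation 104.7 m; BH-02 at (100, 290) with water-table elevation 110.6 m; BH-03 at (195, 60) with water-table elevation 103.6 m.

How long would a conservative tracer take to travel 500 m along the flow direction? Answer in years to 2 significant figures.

1.8 years

Differences from BH-01: to BH-02 (Δx, Δy, Δh) = (-100, 180, +5.9); to BH-03 = (-5, -50, -1.1).
Determinant of the coordinate differences = (-100)·(-50) − (-5)·180 = 5900.
∂h/∂x = [(+5.9)·(-50) − (-1.1)·180] / 5900 = -0.01644
∂h/∂y = [(-100)·(-1.1) − (-5)·(+5.9)] / 5900 = +0.02364
|∇h| = √(-0.01644² + 0.02364²) = 0.02879
Seepage velocity v = K·i/n = 5.0 × 0.02879 / 0.19 = 0.7576 m/day.
t = 500 / 0.7576 = 660 days = 1.81 years.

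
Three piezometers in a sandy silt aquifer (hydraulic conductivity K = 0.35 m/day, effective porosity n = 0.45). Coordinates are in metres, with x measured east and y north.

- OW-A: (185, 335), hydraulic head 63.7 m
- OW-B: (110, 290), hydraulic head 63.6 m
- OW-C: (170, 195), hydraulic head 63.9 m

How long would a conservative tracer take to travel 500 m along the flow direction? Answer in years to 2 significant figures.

Differences from OW-A: to OW-B (Δx, Δy, Δh) = (-75, -45, -0.1); to OW-C = (-15, -140, +0.2).
Determinant of the coordinate differences = (-75)·(-140) − (-15)·(-45) = 9825.
∂h/∂x = [(-0.1)·(-140) − (+0.2)·(-45)] / 9825 = +0.002341
∂h/∂y = [(-75)·(+0.2) − (-15)·(-0.1)] / 9825 = -0.001679
|∇h| = √(0.002341² + -0.001679²) = 0.002881
Seepage velocity v = K·i/n = 0.35 × 0.002881 / 0.45 = 0.002241 m/day.
t = 500 / 0.002241 = 2.231e+05 days = 611 years.

610 years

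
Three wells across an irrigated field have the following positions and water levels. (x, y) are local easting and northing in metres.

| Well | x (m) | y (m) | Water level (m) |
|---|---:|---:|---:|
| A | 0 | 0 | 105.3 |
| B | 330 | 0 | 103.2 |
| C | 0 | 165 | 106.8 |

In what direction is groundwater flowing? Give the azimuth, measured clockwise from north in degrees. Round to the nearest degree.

145°

∂h/∂x = (103.2 − 105.3) / (330 − 0) = -0.006364
∂h/∂y = (106.8 − 105.3) / (165 − 0) = +0.009091
Flow direction (−∇h) has components (+0.006364 E, -0.009091 N).
Azimuth = atan2(E, N) = atan2(+0.006364, -0.009091) = 145.0° ≈ 145°.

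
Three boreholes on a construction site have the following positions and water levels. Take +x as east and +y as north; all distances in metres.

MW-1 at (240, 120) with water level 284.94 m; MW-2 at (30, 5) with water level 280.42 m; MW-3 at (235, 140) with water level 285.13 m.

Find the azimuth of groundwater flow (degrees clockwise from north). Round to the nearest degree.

228°

Three-point gradient (reference MW-1): Δ to MW-2 = (-210, -115, -4.52), Δ to MW-3 = (-5, 20, +0.19).
∂h/∂x = +0.01436, ∂h/∂y = +0.01309 (det = -4775).
Flow direction (−∇h) has components (-0.01436 E, -0.01309 N).
Azimuth = atan2(E, N) = atan2(-0.01436, -0.01309) = 227.6° ≈ 228°.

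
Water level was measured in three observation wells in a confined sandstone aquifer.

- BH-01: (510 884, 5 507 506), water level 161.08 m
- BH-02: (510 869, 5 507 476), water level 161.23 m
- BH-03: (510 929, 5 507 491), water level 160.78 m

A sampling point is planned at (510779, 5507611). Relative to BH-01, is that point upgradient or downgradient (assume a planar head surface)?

Taking BH-01 as reference: BH-02−BH-01 = (-15, -30, +0.15); BH-03−BH-01 = (45, -15, -0.30).
Solve a·Δx + b·Δy = Δh: det = (-15)·(-15) − 45·(-30) = 1575.
∂h/∂x = [(+0.15)·(-15) − (-0.30)·(-30)] / 1575 = -0.007143
∂h/∂y = [(-15)·(-0.30) − 45·(+0.15)] / 1575 = -0.001429
Head at (510779, 5507611) = 161.08 + (-0.007143)·(-105) + (-0.001429)·(105) = 161.68 m.
That is higher than the 161.08 m at BH-01, so the point is upgradient.

upgradient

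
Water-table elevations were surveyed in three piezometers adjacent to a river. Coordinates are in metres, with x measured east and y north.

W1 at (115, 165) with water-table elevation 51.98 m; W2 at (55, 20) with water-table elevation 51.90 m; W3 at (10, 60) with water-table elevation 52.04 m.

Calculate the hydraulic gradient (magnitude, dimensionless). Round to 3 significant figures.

0.00234

Three-point gradient (reference W1): Δ to W2 = (-60, -145, -0.08), Δ to W3 = (-105, -105, +0.06).
∂h/∂x = -0.001916, ∂h/∂y = +0.001345 (det = -8925).
|∇h| = √(-0.001916² + 0.001345²) = 0.002341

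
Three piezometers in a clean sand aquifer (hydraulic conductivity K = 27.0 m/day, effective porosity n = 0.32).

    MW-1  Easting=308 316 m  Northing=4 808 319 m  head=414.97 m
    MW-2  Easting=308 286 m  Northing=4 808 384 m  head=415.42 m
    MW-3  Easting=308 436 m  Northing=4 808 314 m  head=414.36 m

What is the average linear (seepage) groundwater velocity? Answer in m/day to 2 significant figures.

With h = a·x + b·y + c and MW-1 as origin, the differences give:
  (-30)·a + 65·b = +0.45
  120·a + (-5)·b = -0.61
Eliminate b (×(-5) and ×65, subtract): -7650·a = 37.400 → a = ∂h/∂x = -0.004889
Back-substitute: b = ∂h/∂y = +0.004667.
|∇h| = √(-0.004889² + 0.004667²) = 0.006759
Seepage velocity v = K·i/n = 27.0 × 0.006759 / 0.32 = 0.5703 m/day.

0.57 m/day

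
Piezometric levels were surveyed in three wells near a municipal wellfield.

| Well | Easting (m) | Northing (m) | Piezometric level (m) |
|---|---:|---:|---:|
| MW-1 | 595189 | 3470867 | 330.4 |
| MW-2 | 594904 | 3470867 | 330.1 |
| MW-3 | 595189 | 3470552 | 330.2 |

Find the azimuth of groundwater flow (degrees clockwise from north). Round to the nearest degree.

239°

∂h/∂x = (330.1 − 330.4) / (594904 − 595189) = +0.001053
∂h/∂y = (330.2 − 330.4) / (3470552 − 3470867) = +0.0006349
Flow direction (−∇h) has components (-0.001053 E, -0.0006349 N).
Azimuth = atan2(E, N) = atan2(-0.001053, -0.0006349) = 238.9° ≈ 239°.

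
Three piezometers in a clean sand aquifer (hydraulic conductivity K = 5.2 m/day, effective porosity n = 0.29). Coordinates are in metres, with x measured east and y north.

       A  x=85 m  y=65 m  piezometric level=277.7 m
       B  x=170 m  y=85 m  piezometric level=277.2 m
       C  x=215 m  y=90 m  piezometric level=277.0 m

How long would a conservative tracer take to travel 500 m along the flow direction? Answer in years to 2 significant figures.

Three-point gradient (reference A): Δ to B = (85, 20, -0.5), Δ to C = (130, 25, -0.7).
∂h/∂x = -0.003158, ∂h/∂y = -0.01158 (det = -475).
|∇h| = √(-0.003158² + -0.01158²) = 0.012
Seepage velocity v = K·i/n = 5.2 × 0.012 / 0.29 = 0.2152 m/day.
t = 500 / 0.2152 = 2323 days = 6.36 years.

6.4 years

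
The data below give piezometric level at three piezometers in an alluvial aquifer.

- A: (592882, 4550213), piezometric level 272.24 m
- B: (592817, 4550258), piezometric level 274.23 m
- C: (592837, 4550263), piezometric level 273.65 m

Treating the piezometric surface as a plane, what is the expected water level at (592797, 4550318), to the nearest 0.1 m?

With h = a·x + b·y + c and A as origin, the differences give:
  (-65)·a + 45·b = +1.99
  (-45)·a + 50·b = +1.41
Eliminate b (×50 and ×45, subtract): -1225·a = 36.050 → a = ∂h/∂x = -0.02943
Back-substitute: b = ∂h/∂y = +0.001714.
h(592797, 4550318) = 272.24 + (-0.02943)·(-85) + (+0.001714)·(105) = 272.24 +2.501 +0.180 = 274.921 m.

274.9 m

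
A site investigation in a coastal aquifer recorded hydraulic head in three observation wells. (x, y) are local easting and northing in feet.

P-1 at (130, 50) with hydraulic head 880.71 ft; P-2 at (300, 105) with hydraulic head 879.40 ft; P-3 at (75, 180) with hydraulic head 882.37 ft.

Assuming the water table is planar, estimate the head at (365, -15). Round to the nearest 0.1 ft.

877.7 ft

Taking P-1 as reference: P-2−P-1 = (170, 55, -1.31); P-3−P-1 = (-55, 130, +1.66).
Solve a·Δx + b·Δy = Δh: det = 170·130 − (-55)·55 = 25125.
∂h/∂x = [(-1.31)·130 − (+1.66)·55] / 25125 = -0.01041
∂h/∂y = [170·(+1.66) − (-55)·(-1.31)] / 25125 = +0.008364
h(365, -15) = 880.71 + (-0.01041)·(235) + (+0.008364)·(-65) = 880.71 -2.447 -0.544 = 877.720 ft.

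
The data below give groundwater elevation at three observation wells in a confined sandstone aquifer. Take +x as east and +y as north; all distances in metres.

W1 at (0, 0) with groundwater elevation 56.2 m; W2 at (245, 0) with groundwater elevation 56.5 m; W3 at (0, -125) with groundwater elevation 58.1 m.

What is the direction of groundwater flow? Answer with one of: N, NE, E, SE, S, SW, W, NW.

N

∂h/∂x = (56.5 − 56.2) / (245 − 0) = +0.001224
∂h/∂y = (58.1 − 56.2) / (-125 − 0) = -0.01520
Flow = −∇h = (-0.001224 east, +0.01520 north), which points north.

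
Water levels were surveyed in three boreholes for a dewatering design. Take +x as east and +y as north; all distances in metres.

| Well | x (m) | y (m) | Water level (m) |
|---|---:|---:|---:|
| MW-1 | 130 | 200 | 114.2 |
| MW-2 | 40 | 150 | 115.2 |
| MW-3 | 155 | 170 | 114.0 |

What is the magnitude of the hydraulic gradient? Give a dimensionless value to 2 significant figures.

0.010

With h = a·x + b·y + c and MW-1 as origin, the differences give:
  (-90)·a + (-50)·b = +1.0
  25·a + (-30)·b = -0.2
Eliminate b (×(-30) and ×(-50), subtract): 3950·a = -40.00 → a = ∂h/∂x = -0.01013
Back-substitute: b = ∂h/∂y = -0.001772.
|∇h| = √(-0.01013² + -0.001772²) = 0.01028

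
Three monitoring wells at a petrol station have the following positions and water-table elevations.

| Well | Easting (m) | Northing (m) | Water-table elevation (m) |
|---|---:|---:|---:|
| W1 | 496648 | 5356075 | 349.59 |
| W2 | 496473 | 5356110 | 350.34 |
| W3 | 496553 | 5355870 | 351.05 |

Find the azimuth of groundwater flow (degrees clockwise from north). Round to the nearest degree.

048°

With h = a·x + b·y + c and W1 as origin, the differences give:
  (-175)·a + 35·b = +0.75
  (-95)·a + (-205)·b = +1.46
Eliminate b (×(-205) and ×35, subtract): 39200·a = -204.850 → a = ∂h/∂x = -0.005226
Back-substitute: b = ∂h/∂y = -0.004700.
Flow direction (−∇h) has components (+0.005226 E, +0.004700 N).
Azimuth = atan2(E, N) = atan2(+0.005226, +0.004700) = 48.0° ≈ 048°.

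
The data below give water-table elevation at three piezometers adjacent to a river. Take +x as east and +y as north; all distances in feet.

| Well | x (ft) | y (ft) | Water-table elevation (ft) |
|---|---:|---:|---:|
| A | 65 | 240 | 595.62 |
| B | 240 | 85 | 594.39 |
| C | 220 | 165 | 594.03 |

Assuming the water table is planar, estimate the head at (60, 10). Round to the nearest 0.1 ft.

Three-point gradient (reference A): Δ to B = (175, -155, -1.23), Δ to C = (155, -75, -1.59).
∂h/∂x = -0.01415, ∂h/∂y = -0.008037 (det = 10900).
h(60, 10) = 595.62 + (-0.01415)·(-5) + (-0.008037)·(-230) = 595.62 +0.071 +1.848 = 597.539 ft.

597.5 ft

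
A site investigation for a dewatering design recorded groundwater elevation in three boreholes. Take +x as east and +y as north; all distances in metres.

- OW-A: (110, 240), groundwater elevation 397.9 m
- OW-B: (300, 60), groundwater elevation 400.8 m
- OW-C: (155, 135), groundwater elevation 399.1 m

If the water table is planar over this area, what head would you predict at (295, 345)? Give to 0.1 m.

Differences from OW-A: to OW-B (Δx, Δy, Δh) = (190, -180, +2.9); to OW-C = (45, -105, +1.2).
Solve a·Δx + b·Δy = Δh: det = 190·(-105) − 45·(-180) = -11850.
∂h/∂x = [(+2.9)·(-105) − (+1.2)·(-180)] / -11850 = +0.007468
∂h/∂y = [190·(+1.2) − 45·(+2.9)] / -11850 = -0.008228
h(295, 345) = 397.9 + (+0.007468)·(185) + (-0.008228)·(105) = 397.9 +1.382 -0.864 = 398.418 m.

398.4 m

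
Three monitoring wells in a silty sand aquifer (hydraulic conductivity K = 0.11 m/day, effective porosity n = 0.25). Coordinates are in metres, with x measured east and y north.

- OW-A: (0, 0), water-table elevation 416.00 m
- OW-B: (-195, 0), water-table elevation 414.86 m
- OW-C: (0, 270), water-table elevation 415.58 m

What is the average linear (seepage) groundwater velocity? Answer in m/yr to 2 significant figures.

0.97 m/yr

∂h/∂x = (414.86 − 416.00) / (-195 − 0) = +0.005846
∂h/∂y = (415.58 − 416.00) / (270 − 0) = -0.001556
|∇h| = √(0.005846² + -0.001556²) = 0.00605
Seepage velocity v = K·i/n = 0.11 × 0.00605 / 0.25 = 0.002662 m/day = 0.9723 m/yr.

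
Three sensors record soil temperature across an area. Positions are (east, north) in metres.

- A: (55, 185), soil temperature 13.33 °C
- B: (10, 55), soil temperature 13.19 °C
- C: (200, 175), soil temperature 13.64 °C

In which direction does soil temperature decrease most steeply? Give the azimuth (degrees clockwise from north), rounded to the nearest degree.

Three-point gradient (reference A): Δ to B = (-45, -130, -0.14), Δ to C = (145, -10, +0.31).
∂T/∂x = +0.002161, ∂T/∂y = +0.0003290 (det = 19300).
Steepest decrease is along −∇f: components (-0.002161 E, -0.0003290 N).
Azimuth = atan2(-0.002161, -0.0003290) = 261.3° ≈ 261°.

261°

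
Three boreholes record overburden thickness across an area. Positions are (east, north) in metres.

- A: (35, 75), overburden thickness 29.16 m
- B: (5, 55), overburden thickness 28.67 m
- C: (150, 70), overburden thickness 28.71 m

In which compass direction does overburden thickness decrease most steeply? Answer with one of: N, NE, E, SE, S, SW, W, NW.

With d = a·x + b·y + c and A as origin, the differences give:
  (-30)·a + (-20)·b = -0.49
  115·a + (-5)·b = -0.45
Eliminate b (×(-5) and ×(-20), subtract): 2450·a = -6.550 → a = ∂d/∂x = -0.002673
Back-substitute: b = ∂d/∂y = +0.02851.
Steepest decrease is along −∇f = (+0.002673 E, -0.02851 N) → south.

S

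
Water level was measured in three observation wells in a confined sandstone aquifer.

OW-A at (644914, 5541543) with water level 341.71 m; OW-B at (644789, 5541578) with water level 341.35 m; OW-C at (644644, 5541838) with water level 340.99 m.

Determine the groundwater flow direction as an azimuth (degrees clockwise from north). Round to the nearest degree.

265°

Taking OW-A as reference: OW-B−OW-A = (-125, 35, -0.36); OW-C−OW-A = (-270, 295, -0.72).
Determinant of the coordinate differences = (-125)·295 − (-270)·35 = -27425.
∂h/∂x = [(-0.36)·295 − (-0.72)·35] / -27425 = +0.002954
∂h/∂y = [(-125)·(-0.72) − (-270)·(-0.36)] / -27425 = +0.0002625
Flow direction (−∇h) has components (-0.002954 E, -0.0002625 N).
Azimuth = atan2(E, N) = atan2(-0.002954, -0.0002625) = 264.9° ≈ 265°.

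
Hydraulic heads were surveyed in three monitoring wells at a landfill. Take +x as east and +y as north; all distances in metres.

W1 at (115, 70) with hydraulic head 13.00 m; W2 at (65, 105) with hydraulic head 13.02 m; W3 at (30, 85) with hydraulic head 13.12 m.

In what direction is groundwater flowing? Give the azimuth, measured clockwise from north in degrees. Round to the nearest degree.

Taking W1 as reference: W2−W1 = (-50, 35, +0.02); W3−W1 = (-85, 15, +0.12).
Determinant of the coordinate differences = (-50)·15 − (-85)·35 = 2225.
∂h/∂x = [(+0.02)·15 − (+0.12)·35] / 2225 = -0.001753
∂h/∂y = [(-50)·(+0.12) − (-85)·(+0.02)] / 2225 = -0.001933
Flow direction (−∇h) has components (+0.001753 E, +0.001933 N).
Azimuth = atan2(E, N) = atan2(+0.001753, +0.001933) = 42.2° ≈ 042°.

042°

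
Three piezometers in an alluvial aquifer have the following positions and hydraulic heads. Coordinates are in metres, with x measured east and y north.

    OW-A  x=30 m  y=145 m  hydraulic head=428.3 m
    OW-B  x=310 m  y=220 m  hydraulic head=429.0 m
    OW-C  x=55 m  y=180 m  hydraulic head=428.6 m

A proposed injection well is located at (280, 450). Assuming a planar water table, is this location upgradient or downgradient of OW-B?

upgradient

Differences from OW-A: to OW-B (Δx, Δy, Δh) = (280, 75, +0.7); to OW-C = (25, 35, +0.3).
Solve a·Δx + b·Δy = Δh: det = 280·35 − 25·75 = 7925.
∂h/∂x = [(+0.7)·35 − (+0.3)·75] / 7925 = +0.0002524
∂h/∂y = [280·(+0.3) − 25·(+0.7)] / 7925 = +0.008391
Head at (280, 450) = 428.3 + (+0.0002524)·(250) + (+0.008391)·(305) = 430.92 m.
That is higher than the 429.0 m at OW-B, so the point is upgradient.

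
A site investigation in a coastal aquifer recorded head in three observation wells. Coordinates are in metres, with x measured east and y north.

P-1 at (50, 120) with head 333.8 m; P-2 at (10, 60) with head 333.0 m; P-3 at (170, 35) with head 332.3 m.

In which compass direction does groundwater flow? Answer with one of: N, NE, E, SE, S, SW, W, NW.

Taking P-1 as reference: P-2−P-1 = (-40, -60, -0.8); P-3−P-1 = (120, -85, -1.5).
Determinant of the coordinate differences = (-40)·(-85) − 120·(-60) = 10600.
∂h/∂x = [(-0.8)·(-85) − (-1.5)·(-60)] / 10600 = -0.002075
∂h/∂y = [(-40)·(-1.5) − 120·(-0.8)] / 10600 = +0.01472
Flow = −∇h = (+0.002075 east, -0.01472 north), which points south.

S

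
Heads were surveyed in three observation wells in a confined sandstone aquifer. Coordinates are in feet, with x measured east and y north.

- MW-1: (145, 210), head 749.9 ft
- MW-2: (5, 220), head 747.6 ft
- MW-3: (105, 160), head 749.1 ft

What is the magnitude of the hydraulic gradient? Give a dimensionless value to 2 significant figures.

Differences from MW-1: to MW-2 (Δx, Δy, Δh) = (-140, 10, -2.3); to MW-3 = (-40, -50, -0.8).
Determinant of the coordinate differences = (-140)·(-50) − (-40)·10 = 7400.
∂h/∂x = [(-2.3)·(-50) − (-0.8)·10] / 7400 = +0.01662
∂h/∂y = [(-140)·(-0.8) − (-40)·(-2.3)] / 7400 = +0.002703
|∇h| = √(0.01662² + 0.002703²) = 0.01684

0.017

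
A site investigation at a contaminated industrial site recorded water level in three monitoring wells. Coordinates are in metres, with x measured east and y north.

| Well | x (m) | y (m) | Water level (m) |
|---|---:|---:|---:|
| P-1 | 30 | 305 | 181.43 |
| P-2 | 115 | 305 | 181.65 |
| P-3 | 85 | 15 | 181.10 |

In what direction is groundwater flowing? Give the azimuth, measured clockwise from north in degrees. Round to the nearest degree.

238°

Differences from P-1: to P-2 (Δx, Δy, Δh) = (85, 0, +0.22); to P-3 = (55, -290, -0.33).
Solve a·Δx + b·Δy = Δh: det = 85·(-290) − 55·0 = -24650.
∂h/∂x = [(+0.22)·(-290) − (-0.33)·0] / -24650 = +0.002588
∂h/∂y = [85·(-0.33) − 55·(+0.22)] / -24650 = +0.001629
Flow direction (−∇h) has components (-0.002588 E, -0.001629 N).
Azimuth = atan2(E, N) = atan2(-0.002588, -0.001629) = 237.8° ≈ 238°.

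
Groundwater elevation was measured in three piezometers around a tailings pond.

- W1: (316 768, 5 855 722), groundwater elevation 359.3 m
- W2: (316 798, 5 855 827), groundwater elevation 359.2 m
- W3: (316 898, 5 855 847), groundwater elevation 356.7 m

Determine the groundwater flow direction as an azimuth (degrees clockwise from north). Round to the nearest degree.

104°

Differences from W1: to W2 (Δx, Δy, Δh) = (30, 105, -0.1); to W3 = (130, 125, -2.6).
Solve a·Δx + b·Δy = Δh: det = 30·125 − 130·105 = -9900.
∂h/∂x = [(-0.1)·125 − (-2.6)·105] / -9900 = -0.02631
∂h/∂y = [30·(-2.6) − 130·(-0.1)] / -9900 = +0.006566
Flow direction (−∇h) has components (+0.02631 E, -0.006566 N).
Azimuth = atan2(E, N) = atan2(+0.02631, -0.006566) = 104.0° ≈ 104°.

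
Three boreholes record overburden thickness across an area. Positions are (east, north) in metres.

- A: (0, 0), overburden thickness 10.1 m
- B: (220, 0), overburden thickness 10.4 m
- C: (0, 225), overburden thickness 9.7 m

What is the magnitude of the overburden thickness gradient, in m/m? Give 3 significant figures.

0.00224 m/m

∂d/∂x = (10.4 − 10.1) / (220 − 0) = +0.001364
∂d/∂y = (9.7 − 10.1) / (225 − 0) = -0.001778
|∇f| = √(0.001364² + -0.001778²) = 0.002241 m/m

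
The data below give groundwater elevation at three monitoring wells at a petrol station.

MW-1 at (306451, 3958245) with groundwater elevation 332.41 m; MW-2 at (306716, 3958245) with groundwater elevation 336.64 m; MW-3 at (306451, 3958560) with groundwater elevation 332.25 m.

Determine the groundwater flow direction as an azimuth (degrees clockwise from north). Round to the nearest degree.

272°

∂h/∂x = (336.64 − 332.41) / (306716 − 306451) = +0.01596
∂h/∂y = (332.25 − 332.41) / (3958560 − 3958245) = -0.0005079
Flow direction (−∇h) has components (-0.01596 E, +0.0005079 N).
Azimuth = atan2(E, N) = atan2(-0.01596, +0.0005079) = 271.8° ≈ 272°.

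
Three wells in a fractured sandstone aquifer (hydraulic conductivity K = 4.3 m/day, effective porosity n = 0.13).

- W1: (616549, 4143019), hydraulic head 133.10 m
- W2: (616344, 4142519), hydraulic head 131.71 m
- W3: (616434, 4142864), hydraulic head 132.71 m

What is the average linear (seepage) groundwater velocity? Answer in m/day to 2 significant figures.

Differences from W1: to W2 (Δx, Δy, Δh) = (-205, -500, -1.39); to W3 = (-115, -155, -0.39).
Determinant of the coordinate differences = (-205)·(-155) − (-115)·(-500) = -25725.
∂h/∂x = [(-1.39)·(-155) − (-0.39)·(-500)] / -25725 = -0.0007949
∂h/∂y = [(-205)·(-0.39) − (-115)·(-1.39)] / -25725 = +0.003106
|∇h| = √(-0.0007949² + 0.003106²) = 0.003206
Seepage velocity v = K·i/n = 4.3 × 0.003206 / 0.13 = 0.106 m/day.

0.11 m/day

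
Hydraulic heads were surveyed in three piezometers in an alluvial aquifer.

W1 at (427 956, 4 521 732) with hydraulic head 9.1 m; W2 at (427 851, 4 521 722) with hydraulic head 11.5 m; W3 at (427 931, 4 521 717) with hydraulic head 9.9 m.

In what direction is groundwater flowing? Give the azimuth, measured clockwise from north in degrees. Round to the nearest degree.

049°

Differences from W1: to W2 (Δx, Δy, Δh) = (-105, -10, +2.4); to W3 = (-25, -15, +0.8).
Solve a·Δx + b·Δy = Δh: det = (-105)·(-15) − (-25)·(-10) = 1325.
∂h/∂x = [(+2.4)·(-15) − (+0.8)·(-10)] / 1325 = -0.02113
∂h/∂y = [(-105)·(+0.8) − (-25)·(+2.4)] / 1325 = -0.01811
Flow direction (−∇h) has components (+0.02113 E, +0.01811 N).
Azimuth = atan2(E, N) = atan2(+0.02113, +0.01811) = 49.4° ≈ 049°.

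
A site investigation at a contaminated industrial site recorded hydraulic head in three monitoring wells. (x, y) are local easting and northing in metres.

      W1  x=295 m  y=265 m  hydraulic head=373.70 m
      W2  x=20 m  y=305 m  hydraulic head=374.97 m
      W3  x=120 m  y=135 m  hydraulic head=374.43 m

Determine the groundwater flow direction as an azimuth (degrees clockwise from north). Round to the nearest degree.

Three-point gradient (reference W1): Δ to W2 = (-275, 40, +1.27), Δ to W3 = (-175, -130, +0.73).
∂h/∂x = -0.004545, ∂h/∂y = +0.0005029 (det = 42750).
Flow direction (−∇h) has components (+0.004545 E, -0.0005029 N).
Azimuth = atan2(E, N) = atan2(+0.004545, -0.0005029) = 96.3° ≈ 096°.

096°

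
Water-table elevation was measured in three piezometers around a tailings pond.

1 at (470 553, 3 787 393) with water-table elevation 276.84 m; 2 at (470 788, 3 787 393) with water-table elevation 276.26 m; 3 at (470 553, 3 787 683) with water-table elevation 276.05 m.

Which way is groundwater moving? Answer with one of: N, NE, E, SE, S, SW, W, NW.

NE

∂h/∂x = (276.26 − 276.84) / (470788 − 470553) = -0.002468
∂h/∂y = (276.05 − 276.84) / (3787683 − 3787393) = -0.002724
Flow = −∇h = (+0.002468 east, +0.002724 north), which points northeast.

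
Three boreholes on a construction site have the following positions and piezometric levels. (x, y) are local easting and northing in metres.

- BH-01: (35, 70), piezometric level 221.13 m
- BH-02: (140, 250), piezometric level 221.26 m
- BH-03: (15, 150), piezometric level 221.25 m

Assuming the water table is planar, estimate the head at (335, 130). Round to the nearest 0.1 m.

220.9 m

Differences from BH-01: to BH-02 (Δx, Δy, Δh) = (105, 180, +0.13); to BH-03 = (-20, 80, +0.12).
Determinant of the coordinate differences = 105·80 − (-20)·180 = 12000.
∂h/∂x = [(+0.13)·80 − (+0.12)·180] / 12000 = -0.0009333
∂h/∂y = [105·(+0.12) − (-20)·(+0.13)] / 12000 = +0.001267
h(335, 130) = 221.13 + (-0.0009333)·(300) + (+0.001267)·(60) = 221.13 -0.280 +0.076 = 220.926 m.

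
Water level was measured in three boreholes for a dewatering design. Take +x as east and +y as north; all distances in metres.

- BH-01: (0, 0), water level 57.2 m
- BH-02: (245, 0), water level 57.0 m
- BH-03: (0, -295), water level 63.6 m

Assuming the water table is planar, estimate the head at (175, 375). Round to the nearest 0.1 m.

48.9 m

∂h/∂x = (57.0 − 57.2) / (245 − 0) = -0.0008163
∂h/∂y = (63.6 − 57.2) / (-295 − 0) = -0.02169
h(175, 375) = 57.2 + (-0.0008163)·(175) + (-0.02169)·(375) = 57.2 -0.143 -8.136 = 48.922 m.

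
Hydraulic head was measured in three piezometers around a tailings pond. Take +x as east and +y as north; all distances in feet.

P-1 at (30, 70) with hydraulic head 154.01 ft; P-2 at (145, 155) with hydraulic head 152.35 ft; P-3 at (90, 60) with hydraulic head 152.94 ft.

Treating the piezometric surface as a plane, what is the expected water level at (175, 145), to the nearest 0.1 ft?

Taking P-1 as reference: P-2−P-1 = (115, 85, -1.66); P-3−P-1 = (60, -10, -1.07).
Determinant of the coordinate differences = 115·(-10) − 60·85 = -6250.
∂h/∂x = [(-1.66)·(-10) − (-1.07)·85] / -6250 = -0.01721
∂h/∂y = [115·(-1.07) − 60·(-1.66)] / -6250 = +0.003752
h(175, 145) = 154.01 + (-0.01721)·(145) + (+0.003752)·(75) = 154.01 -2.495 +0.281 = 151.796 ft.

151.8 ft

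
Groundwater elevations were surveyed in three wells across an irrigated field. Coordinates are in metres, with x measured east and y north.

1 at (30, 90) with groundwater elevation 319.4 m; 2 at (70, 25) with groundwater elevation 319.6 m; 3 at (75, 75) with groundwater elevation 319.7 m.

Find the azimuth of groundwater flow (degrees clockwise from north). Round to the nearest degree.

260°

Differences from 1: to 2 (Δx, Δy, Δh) = (40, -65, +0.2); to 3 = (45, -15, +0.3).
Solve a·Δx + b·Δy = Δh: det = 40·(-15) − 45·(-65) = 2325.
∂h/∂x = [(+0.2)·(-15) − (+0.3)·(-65)] / 2325 = +0.007097
∂h/∂y = [40·(+0.3) − 45·(+0.2)] / 2325 = +0.001290
Flow direction (−∇h) has components (-0.007097 E, -0.001290 N).
Azimuth = atan2(E, N) = atan2(-0.007097, -0.001290) = 259.7° ≈ 260°.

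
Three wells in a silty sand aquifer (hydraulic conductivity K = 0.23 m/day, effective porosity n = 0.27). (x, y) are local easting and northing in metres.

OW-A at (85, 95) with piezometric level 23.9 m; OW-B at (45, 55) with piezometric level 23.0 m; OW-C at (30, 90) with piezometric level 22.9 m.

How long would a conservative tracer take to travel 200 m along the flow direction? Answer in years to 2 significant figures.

With h = a·x + b·y + c and OW-A as origin, the differences give:
  (-40)·a + (-40)·b = -0.9
  (-55)·a + (-5)·b = -1.0
Eliminate b (×(-5) and ×(-40), subtract): -2000·a = -35.50 → a = ∂h/∂x = +0.01775
Back-substitute: b = ∂h/∂y = +0.004750.
|∇h| = √(0.01775² + 0.004750²) = 0.01837
Seepage velocity v = K·i/n = 0.23 × 0.01837 / 0.27 = 0.01565 m/day.
t = 200 / 0.01565 = 1.278e+04 days = 35 years.

35 years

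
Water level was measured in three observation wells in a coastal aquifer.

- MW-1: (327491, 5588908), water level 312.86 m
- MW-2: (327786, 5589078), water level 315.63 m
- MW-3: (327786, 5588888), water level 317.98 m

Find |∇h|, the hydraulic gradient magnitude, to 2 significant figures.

Taking MW-1 as reference: MW-2−MW-1 = (295, 170, +2.77); MW-3−MW-1 = (295, -20, +5.12).
Determinant of the coordinate differences = 295·(-20) − 295·170 = -56050.
∂h/∂x = [(+2.77)·(-20) − (+5.12)·170] / -56050 = +0.01652
∂h/∂y = [295·(+5.12) − 295·(+2.77)] / -56050 = -0.01237
|∇h| = √(0.01652² + -0.01237²) = 0.02064

0.021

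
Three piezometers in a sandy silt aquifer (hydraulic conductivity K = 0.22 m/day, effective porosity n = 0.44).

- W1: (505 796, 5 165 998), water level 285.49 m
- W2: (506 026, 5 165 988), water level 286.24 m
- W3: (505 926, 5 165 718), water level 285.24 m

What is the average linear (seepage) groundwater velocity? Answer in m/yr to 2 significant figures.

0.76 m/yr

Taking W1 as reference: W2−W1 = (230, -10, +0.75); W3−W1 = (130, -280, -0.25).
Determinant of the coordinate differences = 230·(-280) − 130·(-10) = -63100.
∂h/∂x = [(+0.75)·(-280) − (-0.25)·(-10)] / -63100 = +0.003368
∂h/∂y = [230·(-0.25) − 130·(+0.75)] / -63100 = +0.002456
|∇h| = √(0.003368² + 0.002456²) = 0.004168
Seepage velocity v = K·i/n = 0.22 × 0.004168 / 0.44 = 0.002084 m/day = 0.7612 m/yr.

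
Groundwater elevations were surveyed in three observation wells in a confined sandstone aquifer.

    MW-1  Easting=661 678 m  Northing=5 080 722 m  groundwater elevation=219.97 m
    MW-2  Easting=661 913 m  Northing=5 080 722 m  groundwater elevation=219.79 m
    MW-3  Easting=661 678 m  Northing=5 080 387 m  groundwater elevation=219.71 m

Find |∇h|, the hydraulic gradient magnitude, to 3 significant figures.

∂h/∂x = (219.79 − 219.97) / (661913 − 661678) = -0.0007660
∂h/∂y = (219.71 − 219.97) / (5080387 − 5080722) = +0.0007761
|∇h| = √(-0.0007660² + 0.0007761²) = 0.00109

0.00109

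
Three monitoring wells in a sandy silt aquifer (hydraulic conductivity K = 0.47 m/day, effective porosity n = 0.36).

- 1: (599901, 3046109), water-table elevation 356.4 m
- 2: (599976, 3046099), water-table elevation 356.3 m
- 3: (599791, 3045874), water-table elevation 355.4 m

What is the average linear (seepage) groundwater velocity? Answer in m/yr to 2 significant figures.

2.2 m/yr

Taking 1 as reference: 2−1 = (75, -10, -0.1); 3−1 = (-110, -235, -1.0).
Determinant of the coordinate differences = 75·(-235) − (-110)·(-10) = -18725.
∂h/∂x = [(-0.1)·(-235) − (-1.0)·(-10)] / -18725 = -0.0007210
∂h/∂y = [75·(-1.0) − (-110)·(-0.1)] / -18725 = +0.004593
|∇h| = √(-0.0007210² + 0.004593²) = 0.004649
Seepage velocity v = K·i/n = 0.47 × 0.004649 / 0.36 = 0.00607 m/day = 2.217 m/yr.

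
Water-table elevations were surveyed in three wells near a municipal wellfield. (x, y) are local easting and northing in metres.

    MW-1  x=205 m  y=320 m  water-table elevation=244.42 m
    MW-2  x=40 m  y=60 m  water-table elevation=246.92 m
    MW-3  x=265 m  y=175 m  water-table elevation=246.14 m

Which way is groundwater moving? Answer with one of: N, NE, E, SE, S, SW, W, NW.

N

With h = a·x + b·y + c and MW-1 as origin, the differences give:
  (-165)·a + (-260)·b = +2.50
  60·a + (-145)·b = +1.72
Eliminate b (×(-145) and ×(-260), subtract): 39525·a = 84.700 → a = ∂h/∂x = +0.002143
Back-substitute: b = ∂h/∂y = -0.01098.
Flow = −∇h = (-0.002143 east, +0.01098 north), which points north.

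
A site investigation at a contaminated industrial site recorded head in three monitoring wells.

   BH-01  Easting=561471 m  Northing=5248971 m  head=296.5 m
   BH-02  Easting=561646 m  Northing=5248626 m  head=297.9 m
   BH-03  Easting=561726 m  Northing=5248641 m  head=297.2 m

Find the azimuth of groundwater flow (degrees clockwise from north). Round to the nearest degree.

Taking BH-01 as reference: BH-02−BH-01 = (175, -345, +1.4); BH-03−BH-01 = (255, -330, +0.7).
Determinant of the coordinate differences = 175·(-330) − 255·(-345) = 30225.
∂h/∂x = [(+1.4)·(-330) − (+0.7)·(-345)] / 30225 = -0.007295
∂h/∂y = [175·(+0.7) − 255·(+1.4)] / 30225 = -0.007758
Flow direction (−∇h) has components (+0.007295 E, +0.007758 N).
Azimuth = atan2(E, N) = atan2(+0.007295, +0.007758) = 43.2° ≈ 043°.

043°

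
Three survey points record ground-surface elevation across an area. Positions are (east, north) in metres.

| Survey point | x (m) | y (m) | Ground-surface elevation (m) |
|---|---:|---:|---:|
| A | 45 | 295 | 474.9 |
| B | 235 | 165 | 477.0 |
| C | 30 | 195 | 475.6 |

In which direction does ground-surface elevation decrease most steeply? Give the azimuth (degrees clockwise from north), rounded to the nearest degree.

Differences from A: to B (Δx, Δy, Δh) = (190, -130, +2.1); to C = (-15, -100, +0.7).
Determinant of the coordinate differences = 190·(-100) − (-15)·(-130) = -20950.
∂z/∂x = [(+2.1)·(-100) − (+0.7)·(-130)] / -20950 = +0.005680
∂z/∂y = [190·(+0.7) − (-15)·(+2.1)] / -20950 = -0.007852
Steepest decrease is along −∇f: components (-0.005680 E, +0.007852 N).
Azimuth = atan2(-0.005680, +0.007852) = 324.1° ≈ 324°.

324°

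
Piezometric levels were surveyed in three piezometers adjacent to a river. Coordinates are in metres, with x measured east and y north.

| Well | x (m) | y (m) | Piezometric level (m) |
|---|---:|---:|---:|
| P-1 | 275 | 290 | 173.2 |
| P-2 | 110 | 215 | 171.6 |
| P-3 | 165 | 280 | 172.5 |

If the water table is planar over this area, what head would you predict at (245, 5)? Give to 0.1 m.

Taking P-1 as reference: P-2−P-1 = (-165, -75, -1.6); P-3−P-1 = (-110, -10, -0.7).
Determinant of the coordinate differences = (-165)·(-10) − (-110)·(-75) = -6600.
∂h/∂x = [(-1.6)·(-10) − (-0.7)·(-75)] / -6600 = +0.005530
∂h/∂y = [(-165)·(-0.7) − (-110)·(-1.6)] / -6600 = +0.009167
h(245, 5) = 173.2 + (+0.005530)·(-30) + (+0.009167)·(-285) = 173.2 -0.166 -2.613 = 170.422 m.

170.4 m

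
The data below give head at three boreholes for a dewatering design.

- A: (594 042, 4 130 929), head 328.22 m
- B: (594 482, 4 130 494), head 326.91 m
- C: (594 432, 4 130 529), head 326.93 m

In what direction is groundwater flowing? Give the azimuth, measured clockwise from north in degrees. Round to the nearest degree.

213°

Three-point gradient (reference A): Δ to B = (440, -435, -1.31), Δ to C = (390, -400, -1.29).
∂h/∂x = +0.005850, ∂h/∂y = +0.008929 (det = -6350).
Flow direction (−∇h) has components (-0.005850 E, -0.008929 N).
Azimuth = atan2(E, N) = atan2(-0.005850, -0.008929) = 213.2° ≈ 213°.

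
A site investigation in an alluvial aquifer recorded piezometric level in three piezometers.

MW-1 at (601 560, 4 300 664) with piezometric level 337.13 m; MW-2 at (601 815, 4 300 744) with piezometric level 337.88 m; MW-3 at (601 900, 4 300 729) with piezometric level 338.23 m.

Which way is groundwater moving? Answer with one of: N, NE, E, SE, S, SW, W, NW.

With h = a·x + b·y + c and MW-1 as origin, the differences give:
  255·a + 80·b = +0.75
  340·a + 65·b = +1.10
Eliminate b (×65 and ×80, subtract): -10625·a = -39.250 → a = ∂h/∂x = +0.003694
Back-substitute: b = ∂h/∂y = -0.002400.
Flow = −∇h = (-0.003694 east, +0.002400 north), which points northwest.

NW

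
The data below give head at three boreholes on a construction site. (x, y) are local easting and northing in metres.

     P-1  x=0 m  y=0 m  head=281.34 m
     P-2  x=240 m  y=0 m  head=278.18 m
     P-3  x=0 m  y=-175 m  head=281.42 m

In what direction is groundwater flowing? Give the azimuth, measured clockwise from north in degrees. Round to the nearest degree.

088°

∂h/∂x = (278.18 − 281.34) / (240 − 0) = -0.01317
∂h/∂y = (281.42 − 281.34) / (-175 − 0) = -0.0004571
Flow direction (−∇h) has components (+0.01317 E, +0.0004571 N).
Azimuth = atan2(E, N) = atan2(+0.01317, +0.0004571) = 88.0° ≈ 088°.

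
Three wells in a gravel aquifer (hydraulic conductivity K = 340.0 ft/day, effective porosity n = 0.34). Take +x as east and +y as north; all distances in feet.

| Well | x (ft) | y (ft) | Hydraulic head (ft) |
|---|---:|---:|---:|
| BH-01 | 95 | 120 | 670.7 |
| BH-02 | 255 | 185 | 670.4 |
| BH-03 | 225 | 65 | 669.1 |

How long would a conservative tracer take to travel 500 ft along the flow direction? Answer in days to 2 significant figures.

Differences from BH-01: to BH-02 (Δx, Δy, Δh) = (160, 65, -0.3); to BH-03 = (130, -55, -1.6).
Solve a·Δx + b·Δy = Δh: det = 160·(-55) − 130·65 = -17250.
∂h/∂x = [(-0.3)·(-55) − (-1.6)·65] / -17250 = -0.006986
∂h/∂y = [160·(-1.6) − 130·(-0.3)] / -17250 = +0.01258
|∇h| = √(-0.006986² + 0.01258²) = 0.01439
Seepage velocity v = K·i/n = 340.0 × 0.01439 / 0.34 = 14.39 ft/day.
t = 500 / 14.39 = 34.75 days.

35 days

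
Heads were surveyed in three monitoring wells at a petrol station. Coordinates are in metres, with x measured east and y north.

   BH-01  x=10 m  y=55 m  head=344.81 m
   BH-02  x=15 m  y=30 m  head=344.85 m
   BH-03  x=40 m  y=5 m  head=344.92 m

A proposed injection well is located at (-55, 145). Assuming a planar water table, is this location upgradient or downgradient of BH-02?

Taking BH-01 as reference: BH-02−BH-01 = (5, -25, +0.04); BH-03−BH-01 = (30, -50, +0.11).
Solve a·Δx + b·Δy = Δh: det = 5·(-50) − 30·(-25) = 500.
∂h/∂x = [(+0.04)·(-50) − (+0.11)·(-25)] / 500 = +0.001500
∂h/∂y = [5·(+0.11) − 30·(+0.04)] / 500 = -0.001300
Head at (-55, 145) = 344.81 + (+0.001500)·(-65) + (-0.001300)·(90) = 344.60 m.
That is lower than the 344.85 m at BH-02, so the point is downgradient.

downgradient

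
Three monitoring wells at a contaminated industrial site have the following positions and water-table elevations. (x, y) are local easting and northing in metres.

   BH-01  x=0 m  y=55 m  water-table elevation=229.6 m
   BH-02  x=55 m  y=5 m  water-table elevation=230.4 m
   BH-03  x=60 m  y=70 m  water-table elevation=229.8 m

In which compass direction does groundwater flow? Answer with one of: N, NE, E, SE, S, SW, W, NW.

NW

Differences from BH-01: to BH-02 (Δx, Δy, Δh) = (55, -50, +0.8); to BH-03 = (60, 15, +0.2).
Solve a·Δx + b·Δy = Δh: det = 55·15 − 60·(-50) = 3825.
∂h/∂x = [(+0.8)·15 − (+0.2)·(-50)] / 3825 = +0.005752
∂h/∂y = [55·(+0.2) − 60·(+0.8)] / 3825 = -0.009673
Flow = −∇h = (-0.005752 east, +0.009673 north), which points northwest.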